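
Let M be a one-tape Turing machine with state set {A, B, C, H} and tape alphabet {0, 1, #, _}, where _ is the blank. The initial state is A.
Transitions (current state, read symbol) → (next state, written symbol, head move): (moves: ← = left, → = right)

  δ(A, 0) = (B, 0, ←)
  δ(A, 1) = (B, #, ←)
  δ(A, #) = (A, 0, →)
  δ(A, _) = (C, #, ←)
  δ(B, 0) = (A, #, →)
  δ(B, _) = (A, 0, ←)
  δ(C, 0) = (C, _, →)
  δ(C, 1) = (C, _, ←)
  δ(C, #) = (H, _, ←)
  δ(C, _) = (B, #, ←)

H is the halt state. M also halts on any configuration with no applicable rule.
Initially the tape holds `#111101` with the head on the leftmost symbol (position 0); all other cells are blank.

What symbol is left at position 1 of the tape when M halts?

#

A | [#]111101   read # → write 0, move →, go to A
A | 0[1]11101   read 1 → write #, move ←, go to B
B | [0]#11101   read 0 → write #, move →, go to A
A | #[#]11101   read # → write 0, move →, go to A
A | #0[1]1101   read 1 → write #, move ←, go to B
B | #[0]#1101   read 0 → write #, move →, go to A
A | ##[#]1101   read # → write 0, move →, go to A
A | ##0[1]101   read 1 → write #, move ←, go to B
B | ##[0]#101   read 0 → write #, move →, go to A
A | ###[#]101   read # → write 0, move →, go to A
A | ###0[1]01   read 1 → write #, move ←, go to B
B | ###[0]#01   read 0 → write #, move →, go to A
A | ####[#]01   read # → write 0, move →, go to A
A | ####0[0]1   read 0 → write 0, move ←, go to B
B | ####[0]01   read 0 → write #, move →, go to A
A | #####[0]1   read 0 → write 0, move ←, go to B
B | ####[#]01
Cell 1 holds # when M halts.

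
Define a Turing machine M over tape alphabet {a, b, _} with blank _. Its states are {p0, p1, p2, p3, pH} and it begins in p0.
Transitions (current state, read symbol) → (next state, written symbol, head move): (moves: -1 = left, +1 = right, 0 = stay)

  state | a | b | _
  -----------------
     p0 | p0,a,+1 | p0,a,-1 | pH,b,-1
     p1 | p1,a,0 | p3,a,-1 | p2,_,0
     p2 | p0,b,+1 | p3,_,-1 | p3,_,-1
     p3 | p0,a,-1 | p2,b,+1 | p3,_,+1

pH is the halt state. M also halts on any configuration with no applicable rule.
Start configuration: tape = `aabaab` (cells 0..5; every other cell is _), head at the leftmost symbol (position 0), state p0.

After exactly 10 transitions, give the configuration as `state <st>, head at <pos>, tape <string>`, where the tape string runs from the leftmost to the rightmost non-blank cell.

p0 | [a]abaab_   read a → write a, move +1, go to p0
p0 | a[a]baab_   read a → write a, move +1, go to p0
p0 | aa[b]aab_   read b → write a, move -1, go to p0
p0 | a[a]aaab_   read a → write a, move +1, go to p0
p0 | aa[a]aab_   read a → write a, move +1, go to p0
p0 | aaa[a]ab_   read a → write a, move +1, go to p0
p0 | aaaa[a]b_   read a → write a, move +1, go to p0
p0 | aaaaa[b]_   read b → write a, move -1, go to p0
p0 | aaaa[a]a_   read a → write a, move +1, go to p0
p0 | aaaaa[a]_   read a → write a, move +1, go to p0
p0 | aaaaaa[_]
After 10 steps: state p0, head at 6, tape aaaaaa.

state p0, head at 6, tape aaaaaa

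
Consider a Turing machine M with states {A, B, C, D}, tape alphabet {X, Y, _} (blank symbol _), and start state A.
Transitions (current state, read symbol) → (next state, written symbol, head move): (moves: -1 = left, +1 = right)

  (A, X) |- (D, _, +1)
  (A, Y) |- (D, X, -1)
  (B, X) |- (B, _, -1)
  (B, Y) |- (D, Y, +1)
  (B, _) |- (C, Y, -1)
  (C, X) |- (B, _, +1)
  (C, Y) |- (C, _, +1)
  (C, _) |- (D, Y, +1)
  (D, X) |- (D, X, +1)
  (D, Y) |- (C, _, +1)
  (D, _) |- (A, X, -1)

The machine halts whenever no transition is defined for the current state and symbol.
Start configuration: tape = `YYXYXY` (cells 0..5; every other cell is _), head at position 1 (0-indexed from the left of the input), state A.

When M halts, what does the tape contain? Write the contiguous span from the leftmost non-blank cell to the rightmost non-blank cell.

Y_Y_XXX

state=A head=1 tape=Y[Y]XYXY_   (A,Y)→(D,X,-1)
state=D head=0 tape=[Y]XXYXY_   (D,Y)→(C,_,+1)
state=C head=1 tape=_[X]XYXY_   (C,X)→(B,_,+1)
state=B head=2 tape=__[X]YXY_   (B,X)→(B,_,-1)
state=B head=1 tape=_[_]_YXY_   (B,_)→(C,Y,-1)
state=C head=0 tape=[_]Y_YXY_   (C,_)→(D,Y,+1)
state=D head=1 tape=Y[Y]_YXY_   (D,Y)→(C,_,+1)
state=C head=2 tape=Y_[_]YXY_   (C,_)→(D,Y,+1)
state=D head=3 tape=Y_Y[Y]XY_   (D,Y)→(C,_,+1)
state=C head=4 tape=Y_Y_[X]Y_   (C,X)→(B,_,+1)
state=B head=5 tape=Y_Y__[Y]_   (B,Y)→(D,Y,+1)
state=D head=6 tape=Y_Y__Y[_]   (D,_)→(A,X,-1)
state=A head=5 tape=Y_Y__[Y]X   (A,Y)→(D,X,-1)
state=D head=4 tape=Y_Y_[_]XX   (D,_)→(A,X,-1)
state=A head=3 tape=Y_Y[_]XXX
The non-blank tape span at halt is Y_Y_XXX.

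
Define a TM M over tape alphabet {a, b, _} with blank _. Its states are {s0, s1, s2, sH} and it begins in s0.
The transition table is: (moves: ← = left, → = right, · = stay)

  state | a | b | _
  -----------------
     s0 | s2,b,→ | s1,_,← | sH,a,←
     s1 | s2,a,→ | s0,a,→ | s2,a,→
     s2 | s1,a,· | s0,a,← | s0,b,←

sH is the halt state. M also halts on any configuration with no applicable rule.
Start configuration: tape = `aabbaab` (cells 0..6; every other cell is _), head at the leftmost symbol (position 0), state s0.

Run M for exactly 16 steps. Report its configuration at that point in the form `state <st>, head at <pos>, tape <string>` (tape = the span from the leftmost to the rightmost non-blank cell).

s0 | [a]abbaab   read a → write b, move →, go to s2
s2 | b[a]bbaab   read a → write a, move ·, go to s1
s1 | b[a]bbaab   read a → write a, move →, go to s2
s2 | ba[b]baab   read b → write a, move ←, go to s0
s0 | b[a]abaab   read a → write b, move →, go to s2
s2 | bb[a]baab   read a → write a, move ·, go to s1
s1 | bb[a]baab   read a → write a, move →, go to s2
s2 | bba[b]aab   read b → write a, move ←, go to s0
s0 | bb[a]aaab   read a → write b, move →, go to s2
s2 | bbb[a]aab   read a → write a, move ·, go to s1
s1 | bbb[a]aab   read a → write a, move →, go to s2
s2 | bbba[a]ab   read a → write a, move ·, go to s1
s1 | bbba[a]ab   read a → write a, move →, go to s2
s2 | bbbaa[a]b   read a → write a, move ·, go to s1
s1 | bbbaa[a]b   read a → write a, move →, go to s2
s2 | bbbaaa[b]   read b → write a, move ←, go to s0
s0 | bbbaa[a]a
After 16 steps: state s0, head at 5, tape bbbaaaa.

state s0, head at 5, tape bbbaaaa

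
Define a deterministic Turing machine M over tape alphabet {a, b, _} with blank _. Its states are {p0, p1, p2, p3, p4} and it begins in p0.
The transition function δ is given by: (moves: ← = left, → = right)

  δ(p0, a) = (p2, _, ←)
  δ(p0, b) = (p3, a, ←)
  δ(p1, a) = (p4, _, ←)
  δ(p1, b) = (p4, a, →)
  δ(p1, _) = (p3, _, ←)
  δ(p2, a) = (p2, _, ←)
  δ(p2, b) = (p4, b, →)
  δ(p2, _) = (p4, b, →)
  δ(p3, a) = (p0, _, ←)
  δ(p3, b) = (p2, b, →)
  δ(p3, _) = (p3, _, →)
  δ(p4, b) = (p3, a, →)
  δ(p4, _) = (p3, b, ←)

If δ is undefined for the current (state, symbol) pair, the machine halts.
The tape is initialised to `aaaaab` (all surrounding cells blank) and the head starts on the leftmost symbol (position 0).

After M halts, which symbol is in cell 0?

p0 | _[a]aaaab   read a → write _, move ←, go to p2
p2 | [_]_aaaab   read _ → write b, move →, go to p4
p4 | b[_]aaaab   read _ → write b, move ←, go to p3
p3 | [b]baaaab   read b → write b, move →, go to p2
p2 | b[b]aaaab   read b → write b, move →, go to p4
p4 | bb[a]aaab
Cell 0 holds b when M halts.

b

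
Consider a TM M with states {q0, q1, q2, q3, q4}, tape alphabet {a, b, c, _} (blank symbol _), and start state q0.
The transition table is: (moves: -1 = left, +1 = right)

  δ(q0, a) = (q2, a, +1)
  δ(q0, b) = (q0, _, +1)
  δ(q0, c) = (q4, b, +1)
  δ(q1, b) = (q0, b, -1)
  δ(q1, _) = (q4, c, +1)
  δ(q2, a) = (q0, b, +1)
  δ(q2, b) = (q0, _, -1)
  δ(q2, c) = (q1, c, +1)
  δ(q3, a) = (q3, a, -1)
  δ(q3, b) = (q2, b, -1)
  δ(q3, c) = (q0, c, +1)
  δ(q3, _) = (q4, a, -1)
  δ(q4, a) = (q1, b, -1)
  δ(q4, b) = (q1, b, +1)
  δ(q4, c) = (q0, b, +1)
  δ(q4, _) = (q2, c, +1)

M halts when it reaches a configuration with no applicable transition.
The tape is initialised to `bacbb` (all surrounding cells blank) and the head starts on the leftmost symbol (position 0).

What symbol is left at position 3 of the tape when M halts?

_

state=q0 head=0 tape=[b]acbb_   (q0,b)→(q0,_,+1)
state=q0 head=1 tape=_[a]cbb_   (q0,a)→(q2,a,+1)
state=q2 head=2 tape=_a[c]bb_   (q2,c)→(q1,c,+1)
state=q1 head=3 tape=_ac[b]b_   (q1,b)→(q0,b,-1)
state=q0 head=2 tape=_a[c]bb_   (q0,c)→(q4,b,+1)
state=q4 head=3 tape=_ab[b]b_   (q4,b)→(q1,b,+1)
state=q1 head=4 tape=_abb[b]_   (q1,b)→(q0,b,-1)
state=q0 head=3 tape=_ab[b]b_   (q0,b)→(q0,_,+1)
state=q0 head=4 tape=_ab_[b]_   (q0,b)→(q0,_,+1)
state=q0 head=5 tape=_ab__[_]
Cell 3 holds _ when M halts.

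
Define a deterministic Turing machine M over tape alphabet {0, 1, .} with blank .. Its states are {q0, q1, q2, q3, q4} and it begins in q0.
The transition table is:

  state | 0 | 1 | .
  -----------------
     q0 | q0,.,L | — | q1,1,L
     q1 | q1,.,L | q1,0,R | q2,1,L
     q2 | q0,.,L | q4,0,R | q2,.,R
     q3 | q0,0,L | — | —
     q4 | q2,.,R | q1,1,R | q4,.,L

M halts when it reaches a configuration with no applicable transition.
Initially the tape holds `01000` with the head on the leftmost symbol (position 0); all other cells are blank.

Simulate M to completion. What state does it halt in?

q0 | .....[0]1000   read 0 → write ., move L, go to q0
q0 | ....[.].1000   read . → write 1, move L, go to q1
q1 | ...[.]1.1000   read . → write 1, move L, go to q2
q2 | ..[.]11.1000   read . → write ., move R, go to q2
q2 | ...[1]1.1000   read 1 → write 0, move R, go to q4
q4 | ...0[1].1000   read 1 → write 1, move R, go to q1
q1 | ...01[.]1000   read . → write 1, move L, go to q2
q2 | ...0[1]11000   read 1 → write 0, move R, go to q4
q4 | ...00[1]1000   read 1 → write 1, move R, go to q1
q1 | ...001[1]000   read 1 → write 0, move R, go to q1
q1 | ...0010[0]00   read 0 → write ., move L, go to q1
q1 | ...001[0].00   read 0 → write ., move L, go to q1
q1 | ...00[1]..00   read 1 → write 0, move R, go to q1
q1 | ...000[.].00   read . → write 1, move L, go to q2
q2 | ...00[0]1.00   read 0 → write ., move L, go to q0
q0 | ...0[0].1.00   read 0 → write ., move L, go to q0
q0 | ...[0]..1.00   read 0 → write ., move L, go to q0
q0 | ..[.]...1.00   read . → write 1, move L, go to q1
q1 | .[.]1...1.00   read . → write 1, move L, go to q2
q2 | [.]11...1.00   read . → write ., move R, go to q2
q2 | .[1]1...1.00   read 1 → write 0, move R, go to q4
q4 | .0[1]...1.00   read 1 → write 1, move R, go to q1
q1 | .01[.]..1.00   read . → write 1, move L, go to q2
q2 | .0[1]1..1.00   read 1 → write 0, move R, go to q4
q4 | .00[1]..1.00   read 1 → write 1, move R, go to q1
q1 | .001[.].1.00   read . → write 1, move L, go to q2
q2 | .00[1]1.1.00   read 1 → write 0, move R, go to q4
q4 | .000[1].1.00   read 1 → write 1, move R, go to q1
q1 | .0001[.]1.00   read . → write 1, move L, go to q2
q2 | .000[1]11.00   read 1 → write 0, move R, go to q4
q4 | .0000[1]1.00   read 1 → write 1, move R, go to q1
q1 | .00001[1].00   read 1 → write 0, move R, go to q1
q1 | .000010[.]00   read . → write 1, move L, go to q2
q2 | .00001[0]100   read 0 → write ., move L, go to q0
q0 | .0000[1].100
No transition is defined for (q0, 1); M halts in state q0.

q0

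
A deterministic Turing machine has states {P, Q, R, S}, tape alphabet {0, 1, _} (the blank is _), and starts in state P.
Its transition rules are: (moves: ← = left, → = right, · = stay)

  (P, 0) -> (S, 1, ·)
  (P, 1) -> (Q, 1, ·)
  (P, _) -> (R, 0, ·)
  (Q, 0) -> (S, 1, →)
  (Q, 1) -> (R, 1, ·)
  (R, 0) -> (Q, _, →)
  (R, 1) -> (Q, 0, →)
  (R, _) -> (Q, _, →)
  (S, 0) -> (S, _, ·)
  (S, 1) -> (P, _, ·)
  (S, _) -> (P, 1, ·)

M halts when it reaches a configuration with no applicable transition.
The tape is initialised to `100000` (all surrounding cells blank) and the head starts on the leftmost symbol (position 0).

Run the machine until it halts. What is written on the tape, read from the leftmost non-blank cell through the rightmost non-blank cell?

0101010

P | [1]00000__   read 1 → write 1, move ·, go to Q
Q | [1]00000__   read 1 → write 1, move ·, go to R
R | [1]00000__   read 1 → write 0, move →, go to Q
Q | 0[0]0000__   read 0 → write 1, move →, go to S
S | 01[0]000__   read 0 → write _, move ·, go to S
S | 01[_]000__   read _ → write 1, move ·, go to P
P | 01[1]000__   read 1 → write 1, move ·, go to Q
Q | 01[1]000__   read 1 → write 1, move ·, go to R
R | 01[1]000__   read 1 → write 0, move →, go to Q
Q | 010[0]00__   read 0 → write 1, move →, go to S
S | 0101[0]0__   read 0 → write _, move ·, go to S
S | 0101[_]0__   read _ → write 1, move ·, go to P
P | 0101[1]0__   read 1 → write 1, move ·, go to Q
Q | 0101[1]0__   read 1 → write 1, move ·, go to R
R | 0101[1]0__   read 1 → write 0, move →, go to Q
Q | 01010[0]__   read 0 → write 1, move →, go to S
S | 010101[_]_   read _ → write 1, move ·, go to P
P | 010101[1]_   read 1 → write 1, move ·, go to Q
Q | 010101[1]_   read 1 → write 1, move ·, go to R
R | 010101[1]_   read 1 → write 0, move →, go to Q
Q | 0101010[_]
The non-blank tape span at halt is 0101010.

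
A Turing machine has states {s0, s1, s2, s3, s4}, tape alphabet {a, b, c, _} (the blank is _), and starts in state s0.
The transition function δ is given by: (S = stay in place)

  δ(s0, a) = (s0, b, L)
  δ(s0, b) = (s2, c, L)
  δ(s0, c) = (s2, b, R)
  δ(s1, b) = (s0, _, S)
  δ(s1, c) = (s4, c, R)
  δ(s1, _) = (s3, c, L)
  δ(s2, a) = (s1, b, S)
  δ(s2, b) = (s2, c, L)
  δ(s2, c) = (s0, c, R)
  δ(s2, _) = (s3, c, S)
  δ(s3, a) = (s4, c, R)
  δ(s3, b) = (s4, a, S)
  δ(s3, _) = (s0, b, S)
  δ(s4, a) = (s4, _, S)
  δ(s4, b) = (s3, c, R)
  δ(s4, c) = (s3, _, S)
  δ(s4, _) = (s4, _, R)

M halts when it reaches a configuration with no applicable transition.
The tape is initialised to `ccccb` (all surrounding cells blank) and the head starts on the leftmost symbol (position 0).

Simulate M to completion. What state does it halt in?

s3

state=s0 head=0 tape=[c]cccb_   (s0,c)→(s2,b,R)
state=s2 head=1 tape=b[c]ccb_   (s2,c)→(s0,c,R)
state=s0 head=2 tape=bc[c]cb_   (s0,c)→(s2,b,R)
state=s2 head=3 tape=bcb[c]b_   (s2,c)→(s0,c,R)
state=s0 head=4 tape=bcbc[b]_   (s0,b)→(s2,c,L)
state=s2 head=3 tape=bcb[c]c_   (s2,c)→(s0,c,R)
state=s0 head=4 tape=bcbc[c]_   (s0,c)→(s2,b,R)
state=s2 head=5 tape=bcbcb[_]   (s2,_)→(s3,c,S)
state=s3 head=5 tape=bcbcb[c]
No transition is defined for (s3, c); M halts in state s3.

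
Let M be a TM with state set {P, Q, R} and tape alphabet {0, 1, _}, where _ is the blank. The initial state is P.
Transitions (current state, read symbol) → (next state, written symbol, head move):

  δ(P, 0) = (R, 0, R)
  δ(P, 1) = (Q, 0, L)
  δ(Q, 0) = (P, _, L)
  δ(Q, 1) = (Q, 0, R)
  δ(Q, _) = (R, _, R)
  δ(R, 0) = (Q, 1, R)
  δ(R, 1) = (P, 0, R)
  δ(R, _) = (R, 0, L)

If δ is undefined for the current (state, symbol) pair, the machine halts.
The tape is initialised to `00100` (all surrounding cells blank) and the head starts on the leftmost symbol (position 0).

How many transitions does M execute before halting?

17

state=P head=0 tape=_[0]0100   (P,0)→(R,0,R)
state=R head=1 tape=_0[0]100   (R,0)→(Q,1,R)
state=Q head=2 tape=_01[1]00   (Q,1)→(Q,0,R)
state=Q head=3 tape=_010[0]0   (Q,0)→(P,_,L)
state=P head=2 tape=_01[0]_0   (P,0)→(R,0,R)
state=R head=3 tape=_010[_]0   (R,_)→(R,0,L)
state=R head=2 tape=_01[0]00   (R,0)→(Q,1,R)
state=Q head=3 tape=_011[0]0   (Q,0)→(P,_,L)
state=P head=2 tape=_01[1]_0   (P,1)→(Q,0,L)
state=Q head=1 tape=_0[1]0_0   (Q,1)→(Q,0,R)
state=Q head=2 tape=_00[0]_0   (Q,0)→(P,_,L)
state=P head=1 tape=_0[0]__0   (P,0)→(R,0,R)
state=R head=2 tape=_00[_]_0   (R,_)→(R,0,L)
state=R head=1 tape=_0[0]0_0   (R,0)→(Q,1,R)
state=Q head=2 tape=_01[0]_0   (Q,0)→(P,_,L)
state=P head=1 tape=_0[1]__0   (P,1)→(Q,0,L)
state=Q head=0 tape=_[0]0__0   (Q,0)→(P,_,L)
state=P head=-1 tape=[_]_0__0
M halts after 17 transitions.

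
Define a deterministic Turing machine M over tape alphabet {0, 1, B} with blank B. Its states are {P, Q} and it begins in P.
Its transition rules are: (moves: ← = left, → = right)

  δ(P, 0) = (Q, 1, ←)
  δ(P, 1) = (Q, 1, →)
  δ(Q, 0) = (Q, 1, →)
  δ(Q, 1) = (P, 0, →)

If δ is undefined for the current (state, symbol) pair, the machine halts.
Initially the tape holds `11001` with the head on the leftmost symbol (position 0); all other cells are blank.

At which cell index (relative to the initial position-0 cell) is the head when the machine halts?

5

P | [1]1001B   read 1 → write 1, move →, go to Q
Q | 1[1]001B   read 1 → write 0, move →, go to P
P | 10[0]01B   read 0 → write 1, move ←, go to Q
Q | 1[0]101B   read 0 → write 1, move →, go to Q
Q | 11[1]01B   read 1 → write 0, move →, go to P
P | 110[0]1B   read 0 → write 1, move ←, go to Q
Q | 11[0]11B   read 0 → write 1, move →, go to Q
Q | 111[1]1B   read 1 → write 0, move →, go to P
P | 1110[1]B   read 1 → write 1, move →, go to Q
Q | 11101[B]
At halt the head is at cell 5.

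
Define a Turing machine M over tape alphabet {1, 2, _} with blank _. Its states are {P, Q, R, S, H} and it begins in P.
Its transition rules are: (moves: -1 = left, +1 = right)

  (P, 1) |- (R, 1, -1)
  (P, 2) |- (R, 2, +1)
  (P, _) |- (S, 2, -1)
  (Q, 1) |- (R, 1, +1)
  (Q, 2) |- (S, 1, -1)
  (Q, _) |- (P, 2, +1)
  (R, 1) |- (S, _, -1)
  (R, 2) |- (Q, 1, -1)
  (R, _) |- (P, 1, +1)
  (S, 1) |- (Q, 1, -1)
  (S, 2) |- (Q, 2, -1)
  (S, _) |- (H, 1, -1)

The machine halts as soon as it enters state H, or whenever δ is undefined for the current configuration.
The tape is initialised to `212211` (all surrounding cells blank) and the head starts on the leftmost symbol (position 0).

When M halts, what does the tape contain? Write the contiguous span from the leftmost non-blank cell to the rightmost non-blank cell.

state=P head=0 tape=____[2]12211   (P,2)→(R,2,+1)
state=R head=1 tape=____2[1]2211   (R,1)→(S,_,-1)
state=S head=0 tape=____[2]_2211   (S,2)→(Q,2,-1)
state=Q head=-1 tape=___[_]2_2211   (Q,_)→(P,2,+1)
state=P head=0 tape=___2[2]_2211   (P,2)→(R,2,+1)
state=R head=1 tape=___22[_]2211   (R,_)→(P,1,+1)
state=P head=2 tape=___221[2]211   (P,2)→(R,2,+1)
state=R head=3 tape=___2212[2]11   (R,2)→(Q,1,-1)
state=Q head=2 tape=___221[2]111   (Q,2)→(S,1,-1)
state=S head=1 tape=___22[1]1111   (S,1)→(Q,1,-1)
state=Q head=0 tape=___2[2]11111   (Q,2)→(S,1,-1)
state=S head=-1 tape=___[2]111111   (S,2)→(Q,2,-1)
state=Q head=-2 tape=__[_]2111111   (Q,_)→(P,2,+1)
state=P head=-1 tape=__2[2]111111   (P,2)→(R,2,+1)
state=R head=0 tape=__22[1]11111   (R,1)→(S,_,-1)
state=S head=-1 tape=__2[2]_11111   (S,2)→(Q,2,-1)
state=Q head=-2 tape=__[2]2_11111   (Q,2)→(S,1,-1)
state=S head=-3 tape=_[_]12_11111   (S,_)→(H,1,-1)
state=H head=-4 tape=[_]112_11111
The non-blank tape span at halt is 112_11111.

112_11111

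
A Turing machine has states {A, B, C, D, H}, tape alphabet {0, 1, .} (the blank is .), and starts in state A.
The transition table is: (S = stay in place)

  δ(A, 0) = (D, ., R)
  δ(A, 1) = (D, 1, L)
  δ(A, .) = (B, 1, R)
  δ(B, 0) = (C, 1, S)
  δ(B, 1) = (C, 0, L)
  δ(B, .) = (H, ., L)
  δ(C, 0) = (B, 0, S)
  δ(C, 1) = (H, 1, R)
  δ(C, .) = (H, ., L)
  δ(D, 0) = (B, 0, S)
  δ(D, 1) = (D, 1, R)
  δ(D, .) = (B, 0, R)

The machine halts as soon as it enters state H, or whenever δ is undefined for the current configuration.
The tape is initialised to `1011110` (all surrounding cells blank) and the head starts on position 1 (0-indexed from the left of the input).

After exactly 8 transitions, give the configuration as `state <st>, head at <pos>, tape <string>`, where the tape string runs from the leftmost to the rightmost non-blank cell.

state H, head at 7, tape 1.11111

state=A head=1 tape=1[0]11110.   (A,0)→(D,.,R)
state=D head=2 tape=1.[1]1110.   (D,1)→(D,1,R)
state=D head=3 tape=1.1[1]110.   (D,1)→(D,1,R)
state=D head=4 tape=1.11[1]10.   (D,1)→(D,1,R)
state=D head=5 tape=1.111[1]0.   (D,1)→(D,1,R)
state=D head=6 tape=1.1111[0].   (D,0)→(B,0,S)
state=B head=6 tape=1.1111[0].   (B,0)→(C,1,S)
state=C head=6 tape=1.1111[1].   (C,1)→(H,1,R)
state=H head=7 tape=1.11111[.]
After 8 steps: state H, head at 7, tape 1.11111.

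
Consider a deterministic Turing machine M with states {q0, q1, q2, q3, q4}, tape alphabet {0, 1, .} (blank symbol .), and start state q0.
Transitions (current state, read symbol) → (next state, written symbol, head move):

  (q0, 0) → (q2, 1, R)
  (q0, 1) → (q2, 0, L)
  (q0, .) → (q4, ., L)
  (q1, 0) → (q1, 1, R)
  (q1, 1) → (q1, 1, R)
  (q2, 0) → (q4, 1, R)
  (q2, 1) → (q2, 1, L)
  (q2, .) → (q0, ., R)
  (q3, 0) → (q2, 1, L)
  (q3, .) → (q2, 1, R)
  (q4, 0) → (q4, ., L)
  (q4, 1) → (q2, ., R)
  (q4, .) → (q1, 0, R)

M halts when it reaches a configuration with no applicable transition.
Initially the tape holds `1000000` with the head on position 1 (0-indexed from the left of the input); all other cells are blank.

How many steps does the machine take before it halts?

12

state=q0 head=1 tape=1[0]00000.   (q0,0)→(q2,1,R)
state=q2 head=2 tape=11[0]0000.   (q2,0)→(q4,1,R)
state=q4 head=3 tape=111[0]000.   (q4,0)→(q4,.,L)
state=q4 head=2 tape=11[1].000.   (q4,1)→(q2,.,R)
state=q2 head=3 tape=11.[.]000.   (q2,.)→(q0,.,R)
state=q0 head=4 tape=11..[0]00.   (q0,0)→(q2,1,R)
state=q2 head=5 tape=11..1[0]0.   (q2,0)→(q4,1,R)
state=q4 head=6 tape=11..11[0].   (q4,0)→(q4,.,L)
state=q4 head=5 tape=11..1[1]..   (q4,1)→(q2,.,R)
state=q2 head=6 tape=11..1.[.].   (q2,.)→(q0,.,R)
state=q0 head=7 tape=11..1..[.]   (q0,.)→(q4,.,L)
state=q4 head=6 tape=11..1.[.].   (q4,.)→(q1,0,R)
state=q1 head=7 tape=11..1.0[.]
M halts after 12 transitions.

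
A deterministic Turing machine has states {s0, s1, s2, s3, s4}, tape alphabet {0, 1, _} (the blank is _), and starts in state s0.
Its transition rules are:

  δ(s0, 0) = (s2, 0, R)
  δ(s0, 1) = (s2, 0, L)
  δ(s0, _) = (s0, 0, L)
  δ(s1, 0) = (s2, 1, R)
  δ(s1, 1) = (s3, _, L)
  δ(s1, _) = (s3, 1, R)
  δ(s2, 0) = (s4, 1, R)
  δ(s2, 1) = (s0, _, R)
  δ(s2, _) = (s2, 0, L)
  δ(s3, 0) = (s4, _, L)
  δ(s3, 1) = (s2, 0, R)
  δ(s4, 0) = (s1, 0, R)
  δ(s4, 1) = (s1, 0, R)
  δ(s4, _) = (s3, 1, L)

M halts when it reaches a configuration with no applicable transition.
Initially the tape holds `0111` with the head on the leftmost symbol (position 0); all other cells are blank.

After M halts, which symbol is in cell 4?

s0 | [0]111_____   read 0 → write 0, move R, go to s2
s2 | 0[1]11_____   read 1 → write _, move R, go to s0
s0 | 0_[1]1_____   read 1 → write 0, move L, go to s2
s2 | 0[_]01_____   read _ → write 0, move L, go to s2
s2 | [0]001_____   read 0 → write 1, move R, go to s4
s4 | 1[0]01_____   read 0 → write 0, move R, go to s1
s1 | 10[0]1_____   read 0 → write 1, move R, go to s2
s2 | 101[1]_____   read 1 → write _, move R, go to s0
s0 | 101_[_]____   read _ → write 0, move L, go to s0
s0 | 101[_]0____   read _ → write 0, move L, go to s0
s0 | 10[1]00____   read 1 → write 0, move L, go to s2
s2 | 1[0]000____   read 0 → write 1, move R, go to s4
s4 | 11[0]00____   read 0 → write 0, move R, go to s1
s1 | 110[0]0____   read 0 → write 1, move R, go to s2
s2 | 1101[0]____   read 0 → write 1, move R, go to s4
s4 | 11011[_]___   read _ → write 1, move L, go to s3
s3 | 1101[1]1___   read 1 → write 0, move R, go to s2
s2 | 11010[1]___   read 1 → write _, move R, go to s0
s0 | 11010_[_]__   read _ → write 0, move L, go to s0
s0 | 11010[_]0__   read _ → write 0, move L, go to s0
s0 | 1101[0]00__   read 0 → write 0, move R, go to s2
s2 | 11010[0]0__   read 0 → write 1, move R, go to s4
s4 | 110101[0]__   read 0 → write 0, move R, go to s1
s1 | 1101010[_]_   read _ → write 1, move R, go to s3
s3 | 11010101[_]
Cell 4 holds 0 when M halts.

0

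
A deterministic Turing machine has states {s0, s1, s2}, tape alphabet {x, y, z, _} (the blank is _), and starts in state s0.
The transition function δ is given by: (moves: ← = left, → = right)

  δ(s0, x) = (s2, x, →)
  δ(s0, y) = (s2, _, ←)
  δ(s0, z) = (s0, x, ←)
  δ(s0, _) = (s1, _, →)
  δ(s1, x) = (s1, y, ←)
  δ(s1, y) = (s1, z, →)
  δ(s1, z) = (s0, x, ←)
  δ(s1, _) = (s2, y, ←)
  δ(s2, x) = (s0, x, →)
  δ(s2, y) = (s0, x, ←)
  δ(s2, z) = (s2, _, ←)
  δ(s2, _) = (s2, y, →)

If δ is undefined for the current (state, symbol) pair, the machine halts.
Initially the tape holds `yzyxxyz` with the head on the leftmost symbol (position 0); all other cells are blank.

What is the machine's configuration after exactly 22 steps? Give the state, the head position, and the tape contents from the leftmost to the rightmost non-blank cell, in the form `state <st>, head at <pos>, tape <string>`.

s0 | __[y]zyxxyz   read y → write _, move ←, go to s2
s2 | _[_]_zyxxyz   read _ → write y, move →, go to s2
s2 | _y[_]zyxxyz   read _ → write y, move →, go to s2
s2 | _yy[z]yxxyz   read z → write _, move ←, go to s2
s2 | _y[y]_yxxyz   read y → write x, move ←, go to s0
s0 | _[y]x_yxxyz   read y → write _, move ←, go to s2
s2 | [_]_x_yxxyz   read _ → write y, move →, go to s2
s2 | y[_]x_yxxyz   read _ → write y, move →, go to s2
s2 | yy[x]_yxxyz   read x → write x, move →, go to s0
s0 | yyx[_]yxxyz   read _ → write _, move →, go to s1
s1 | yyx_[y]xxyz   read y → write z, move →, go to s1
s1 | yyx_z[x]xyz   read x → write y, move ←, go to s1
s1 | yyx_[z]yxyz   read z → write x, move ←, go to s0
s0 | yyx[_]xyxyz   read _ → write _, move →, go to s1
s1 | yyx_[x]yxyz   read x → write y, move ←, go to s1
s1 | yyx[_]yyxyz   read _ → write y, move ←, go to s2
s2 | yy[x]yyyxyz   read x → write x, move →, go to s0
s0 | yyx[y]yyxyz   read y → write _, move ←, go to s2
s2 | yy[x]_yyxyz   read x → write x, move →, go to s0
s0 | yyx[_]yyxyz   read _ → write _, move →, go to s1
s1 | yyx_[y]yxyz   read y → write z, move →, go to s1
s1 | yyx_z[y]xyz   read y → write z, move →, go to s1
s1 | yyx_zz[x]yz
After 22 steps: state s1, head at 4, tape yyx_zzxyz.

state s1, head at 4, tape yyx_zzxyz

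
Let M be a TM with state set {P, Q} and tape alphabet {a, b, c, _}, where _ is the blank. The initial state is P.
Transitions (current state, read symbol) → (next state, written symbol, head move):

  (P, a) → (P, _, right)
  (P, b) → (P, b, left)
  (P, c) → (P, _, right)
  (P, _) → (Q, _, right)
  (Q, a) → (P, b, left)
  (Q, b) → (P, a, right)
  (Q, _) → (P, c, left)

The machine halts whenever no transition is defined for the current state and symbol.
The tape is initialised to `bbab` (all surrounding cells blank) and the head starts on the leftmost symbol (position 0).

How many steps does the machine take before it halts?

state=P head=0 tape=_[b]bab__   (P,b)→(P,b,left)
state=P head=-1 tape=[_]bbab__   (P,_)→(Q,_,right)
state=Q head=0 tape=_[b]bab__   (Q,b)→(P,a,right)
state=P head=1 tape=_a[b]ab__   (P,b)→(P,b,left)
state=P head=0 tape=_[a]bab__   (P,a)→(P,_,right)
state=P head=1 tape=__[b]ab__   (P,b)→(P,b,left)
state=P head=0 tape=_[_]bab__   (P,_)→(Q,_,right)
state=Q head=1 tape=__[b]ab__   (Q,b)→(P,a,right)
state=P head=2 tape=__a[a]b__   (P,a)→(P,_,right)
state=P head=3 tape=__a_[b]__   (P,b)→(P,b,left)
state=P head=2 tape=__a[_]b__   (P,_)→(Q,_,right)
state=Q head=3 tape=__a_[b]__   (Q,b)→(P,a,right)
state=P head=4 tape=__a_a[_]_   (P,_)→(Q,_,right)
state=Q head=5 tape=__a_a_[_]   (Q,_)→(P,c,left)
state=P head=4 tape=__a_a[_]c   (P,_)→(Q,_,right)
state=Q head=5 tape=__a_a_[c]
M halts after 15 transitions.

15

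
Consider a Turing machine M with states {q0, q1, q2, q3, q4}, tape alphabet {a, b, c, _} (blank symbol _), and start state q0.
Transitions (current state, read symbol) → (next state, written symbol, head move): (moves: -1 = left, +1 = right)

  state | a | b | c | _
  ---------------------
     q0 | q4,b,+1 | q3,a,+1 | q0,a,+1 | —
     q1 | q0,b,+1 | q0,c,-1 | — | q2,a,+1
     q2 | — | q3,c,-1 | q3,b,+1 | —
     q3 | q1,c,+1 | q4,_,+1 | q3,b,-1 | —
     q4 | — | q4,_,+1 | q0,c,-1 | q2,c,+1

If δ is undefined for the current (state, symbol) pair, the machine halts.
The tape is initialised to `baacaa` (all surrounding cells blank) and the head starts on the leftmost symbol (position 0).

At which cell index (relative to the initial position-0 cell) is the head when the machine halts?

5

q0 | [b]aacaa   read b → write a, move +1, go to q3
q3 | a[a]acaa   read a → write c, move +1, go to q1
q1 | ac[a]caa   read a → write b, move +1, go to q0
q0 | acb[c]aa   read c → write a, move +1, go to q0
q0 | acba[a]a   read a → write b, move +1, go to q4
q4 | acbab[a]
At halt the head is at cell 5.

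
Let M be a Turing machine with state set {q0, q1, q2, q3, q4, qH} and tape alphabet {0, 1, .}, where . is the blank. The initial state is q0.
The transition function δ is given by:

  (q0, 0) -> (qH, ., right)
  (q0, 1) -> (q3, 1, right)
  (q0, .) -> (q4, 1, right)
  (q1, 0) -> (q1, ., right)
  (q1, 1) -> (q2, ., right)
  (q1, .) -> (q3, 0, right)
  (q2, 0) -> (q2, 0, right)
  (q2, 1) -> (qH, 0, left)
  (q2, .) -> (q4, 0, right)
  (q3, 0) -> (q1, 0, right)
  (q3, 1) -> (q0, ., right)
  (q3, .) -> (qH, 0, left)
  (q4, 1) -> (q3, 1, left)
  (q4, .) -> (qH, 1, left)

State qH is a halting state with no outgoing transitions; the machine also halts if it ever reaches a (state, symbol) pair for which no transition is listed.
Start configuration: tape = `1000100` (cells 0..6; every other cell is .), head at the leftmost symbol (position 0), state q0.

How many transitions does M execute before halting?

9

state=q0 head=0 tape=[1]000100..   (q0,1)→(q3,1,right)
state=q3 head=1 tape=1[0]00100..   (q3,0)→(q1,0,right)
state=q1 head=2 tape=10[0]0100..   (q1,0)→(q1,.,right)
state=q1 head=3 tape=10.[0]100..   (q1,0)→(q1,.,right)
state=q1 head=4 tape=10..[1]00..   (q1,1)→(q2,.,right)
state=q2 head=5 tape=10...[0]0..   (q2,0)→(q2,0,right)
state=q2 head=6 tape=10...0[0]..   (q2,0)→(q2,0,right)
state=q2 head=7 tape=10...00[.].   (q2,.)→(q4,0,right)
state=q4 head=8 tape=10...000[.]   (q4,.)→(qH,1,left)
state=qH head=7 tape=10...00[0]1
M halts after 9 transitions.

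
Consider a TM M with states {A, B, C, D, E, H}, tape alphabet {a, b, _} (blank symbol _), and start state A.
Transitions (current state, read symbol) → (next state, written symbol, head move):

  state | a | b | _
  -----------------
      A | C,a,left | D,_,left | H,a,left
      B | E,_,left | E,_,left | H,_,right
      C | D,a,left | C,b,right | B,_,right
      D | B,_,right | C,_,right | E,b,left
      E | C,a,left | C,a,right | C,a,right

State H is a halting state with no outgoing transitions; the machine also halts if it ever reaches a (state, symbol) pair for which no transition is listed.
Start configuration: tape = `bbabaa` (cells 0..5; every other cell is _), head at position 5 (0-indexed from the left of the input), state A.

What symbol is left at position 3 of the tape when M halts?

state=A head=5 tape=_bbaba[a]__   (A,a)→(C,a,left)
state=C head=4 tape=_bbab[a]a__   (C,a)→(D,a,left)
state=D head=3 tape=_bba[b]aa__   (D,b)→(C,_,right)
state=C head=4 tape=_bba_[a]a__   (C,a)→(D,a,left)
state=D head=3 tape=_bba[_]aa__   (D,_)→(E,b,left)
state=E head=2 tape=_bb[a]baa__   (E,a)→(C,a,left)
state=C head=1 tape=_b[b]abaa__   (C,b)→(C,b,right)
state=C head=2 tape=_bb[a]baa__   (C,a)→(D,a,left)
state=D head=1 tape=_b[b]abaa__   (D,b)→(C,_,right)
state=C head=2 tape=_b_[a]baa__   (C,a)→(D,a,left)
state=D head=1 tape=_b[_]abaa__   (D,_)→(E,b,left)
state=E head=0 tape=_[b]babaa__   (E,b)→(C,a,right)
state=C head=1 tape=_a[b]abaa__   (C,b)→(C,b,right)
state=C head=2 tape=_ab[a]baa__   (C,a)→(D,a,left)
state=D head=1 tape=_a[b]abaa__   (D,b)→(C,_,right)
state=C head=2 tape=_a_[a]baa__   (C,a)→(D,a,left)
state=D head=1 tape=_a[_]abaa__   (D,_)→(E,b,left)
state=E head=0 tape=_[a]babaa__   (E,a)→(C,a,left)
state=C head=-1 tape=[_]ababaa__   (C,_)→(B,_,right)
state=B head=0 tape=_[a]babaa__   (B,a)→(E,_,left)
state=E head=-1 tape=[_]_babaa__   (E,_)→(C,a,right)
state=C head=0 tape=a[_]babaa__   (C,_)→(B,_,right)
state=B head=1 tape=a_[b]abaa__   (B,b)→(E,_,left)
state=E head=0 tape=a[_]_abaa__   (E,_)→(C,a,right)
state=C head=1 tape=aa[_]abaa__   (C,_)→(B,_,right)
state=B head=2 tape=aa_[a]baa__   (B,a)→(E,_,left)
state=E head=1 tape=aa[_]_baa__   (E,_)→(C,a,right)
state=C head=2 tape=aaa[_]baa__   (C,_)→(B,_,right)
state=B head=3 tape=aaa_[b]aa__   (B,b)→(E,_,left)
state=E head=2 tape=aaa[_]_aa__   (E,_)→(C,a,right)
state=C head=3 tape=aaaa[_]aa__   (C,_)→(B,_,right)
state=B head=4 tape=aaaa_[a]a__   (B,a)→(E,_,left)
state=E head=3 tape=aaaa[_]_a__   (E,_)→(C,a,right)
state=C head=4 tape=aaaaa[_]a__   (C,_)→(B,_,right)
state=B head=5 tape=aaaaa_[a]__   (B,a)→(E,_,left)
state=E head=4 tape=aaaaa[_]___   (E,_)→(C,a,right)
state=C head=5 tape=aaaaaa[_]__   (C,_)→(B,_,right)
state=B head=6 tape=aaaaaa_[_]_   (B,_)→(H,_,right)
state=H head=7 tape=aaaaaa__[_]
Cell 3 holds a when M halts.

a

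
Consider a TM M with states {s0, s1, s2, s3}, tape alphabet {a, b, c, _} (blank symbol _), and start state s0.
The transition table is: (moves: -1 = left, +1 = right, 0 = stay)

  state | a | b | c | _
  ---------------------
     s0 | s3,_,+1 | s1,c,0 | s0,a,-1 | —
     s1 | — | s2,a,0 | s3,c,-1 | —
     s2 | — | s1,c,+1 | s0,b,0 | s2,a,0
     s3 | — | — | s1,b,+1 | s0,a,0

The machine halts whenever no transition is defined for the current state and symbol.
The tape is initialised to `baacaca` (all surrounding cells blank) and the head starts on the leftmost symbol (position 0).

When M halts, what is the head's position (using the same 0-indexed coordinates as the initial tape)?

1

state=s0 head=0 tape=_[b]aacaca   (s0,b)→(s1,c,0)
state=s1 head=0 tape=_[c]aacaca   (s1,c)→(s3,c,-1)
state=s3 head=-1 tape=[_]caacaca   (s3,_)→(s0,a,0)
state=s0 head=-1 tape=[a]caacaca   (s0,a)→(s3,_,+1)
state=s3 head=0 tape=_[c]aacaca   (s3,c)→(s1,b,+1)
state=s1 head=1 tape=_b[a]acaca
At halt the head is at cell 1.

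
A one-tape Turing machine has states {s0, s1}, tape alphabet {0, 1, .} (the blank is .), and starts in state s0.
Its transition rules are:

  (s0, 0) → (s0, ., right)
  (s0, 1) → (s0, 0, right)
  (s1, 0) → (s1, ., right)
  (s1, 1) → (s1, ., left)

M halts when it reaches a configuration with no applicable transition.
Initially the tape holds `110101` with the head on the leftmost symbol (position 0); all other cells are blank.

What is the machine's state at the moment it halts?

s0

state=s0 head=0 tape=[1]10101.   (s0,1)→(s0,0,right)
state=s0 head=1 tape=0[1]0101.   (s0,1)→(s0,0,right)
state=s0 head=2 tape=00[0]101.   (s0,0)→(s0,.,right)
state=s0 head=3 tape=00.[1]01.   (s0,1)→(s0,0,right)
state=s0 head=4 tape=00.0[0]1.   (s0,0)→(s0,.,right)
state=s0 head=5 tape=00.0.[1].   (s0,1)→(s0,0,right)
state=s0 head=6 tape=00.0.0[.]
No transition is defined for (s0, .); M halts in state s0.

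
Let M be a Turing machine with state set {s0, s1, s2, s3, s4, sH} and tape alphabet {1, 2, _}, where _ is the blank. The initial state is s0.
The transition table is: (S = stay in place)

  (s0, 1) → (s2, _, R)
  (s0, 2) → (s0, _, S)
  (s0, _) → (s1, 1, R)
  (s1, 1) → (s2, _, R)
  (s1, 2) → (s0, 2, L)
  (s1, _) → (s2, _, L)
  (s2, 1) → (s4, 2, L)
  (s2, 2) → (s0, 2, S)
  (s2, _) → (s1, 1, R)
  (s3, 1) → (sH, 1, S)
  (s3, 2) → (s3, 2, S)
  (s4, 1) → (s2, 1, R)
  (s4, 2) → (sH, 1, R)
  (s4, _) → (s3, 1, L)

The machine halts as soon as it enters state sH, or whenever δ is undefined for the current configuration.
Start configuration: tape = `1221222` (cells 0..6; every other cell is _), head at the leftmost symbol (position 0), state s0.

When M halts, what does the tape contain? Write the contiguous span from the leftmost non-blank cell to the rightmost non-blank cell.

1__12

s0 | [1]221222_   read 1 → write _, move R, go to s2
s2 | _[2]21222_   read 2 → write 2, move S, go to s0
s0 | _[2]21222_   read 2 → write _, move S, go to s0
s0 | _[_]21222_   read _ → write 1, move R, go to s1
s1 | _1[2]1222_   read 2 → write 2, move L, go to s0
s0 | _[1]21222_   read 1 → write _, move R, go to s2
s2 | __[2]1222_   read 2 → write 2, move S, go to s0
s0 | __[2]1222_   read 2 → write _, move S, go to s0
s0 | __[_]1222_   read _ → write 1, move R, go to s1
s1 | __1[1]222_   read 1 → write _, move R, go to s2
s2 | __1_[2]22_   read 2 → write 2, move S, go to s0
s0 | __1_[2]22_   read 2 → write _, move S, go to s0
s0 | __1_[_]22_   read _ → write 1, move R, go to s1
s1 | __1_1[2]2_   read 2 → write 2, move L, go to s0
s0 | __1_[1]22_   read 1 → write _, move R, go to s2
s2 | __1__[2]2_   read 2 → write 2, move S, go to s0
s0 | __1__[2]2_   read 2 → write _, move S, go to s0
s0 | __1__[_]2_   read _ → write 1, move R, go to s1
s1 | __1__1[2]_   read 2 → write 2, move L, go to s0
s0 | __1__[1]2_   read 1 → write _, move R, go to s2
s2 | __1___[2]_   read 2 → write 2, move S, go to s0
s0 | __1___[2]_   read 2 → write _, move S, go to s0
s0 | __1___[_]_   read _ → write 1, move R, go to s1
s1 | __1___1[_]   read _ → write _, move L, go to s2
s2 | __1___[1]_   read 1 → write 2, move L, go to s4
s4 | __1__[_]2_   read _ → write 1, move L, go to s3
s3 | __1_[_]12_
The non-blank tape span at halt is 1__12.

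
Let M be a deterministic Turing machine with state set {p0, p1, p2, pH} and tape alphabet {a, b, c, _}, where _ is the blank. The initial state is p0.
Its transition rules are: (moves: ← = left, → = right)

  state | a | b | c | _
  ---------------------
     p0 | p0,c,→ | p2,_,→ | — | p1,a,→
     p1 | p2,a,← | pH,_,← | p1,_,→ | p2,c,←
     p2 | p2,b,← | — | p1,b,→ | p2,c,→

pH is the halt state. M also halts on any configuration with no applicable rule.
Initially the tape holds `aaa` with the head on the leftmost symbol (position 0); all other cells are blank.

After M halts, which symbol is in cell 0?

c

state=p0 head=0 tape=[a]aa__   (p0,a)→(p0,c,→)
state=p0 head=1 tape=c[a]a__   (p0,a)→(p0,c,→)
state=p0 head=2 tape=cc[a]__   (p0,a)→(p0,c,→)
state=p0 head=3 tape=ccc[_]_   (p0,_)→(p1,a,→)
state=p1 head=4 tape=ccca[_]   (p1,_)→(p2,c,←)
state=p2 head=3 tape=ccc[a]c   (p2,a)→(p2,b,←)
state=p2 head=2 tape=cc[c]bc   (p2,c)→(p1,b,→)
state=p1 head=3 tape=ccb[b]c   (p1,b)→(pH,_,←)
state=pH head=2 tape=cc[b]_c
Cell 0 holds c when M halts.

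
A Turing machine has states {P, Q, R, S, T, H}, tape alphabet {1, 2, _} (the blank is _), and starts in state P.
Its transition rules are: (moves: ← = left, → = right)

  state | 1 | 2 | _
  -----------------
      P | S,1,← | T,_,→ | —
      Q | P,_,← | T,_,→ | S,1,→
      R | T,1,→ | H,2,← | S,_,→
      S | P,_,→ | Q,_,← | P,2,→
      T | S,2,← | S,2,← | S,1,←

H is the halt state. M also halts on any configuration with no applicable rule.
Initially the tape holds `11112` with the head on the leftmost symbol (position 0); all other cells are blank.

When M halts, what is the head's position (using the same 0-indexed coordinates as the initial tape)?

state=P head=0 tape=___[1]1112   (P,1)→(S,1,←)
state=S head=-1 tape=__[_]11112   (S,_)→(P,2,→)
state=P head=0 tape=__2[1]1112   (P,1)→(S,1,←)
state=S head=-1 tape=__[2]11112   (S,2)→(Q,_,←)
state=Q head=-2 tape=_[_]_11112   (Q,_)→(S,1,→)
state=S head=-1 tape=_1[_]11112   (S,_)→(P,2,→)
state=P head=0 tape=_12[1]1112   (P,1)→(S,1,←)
state=S head=-1 tape=_1[2]11112   (S,2)→(Q,_,←)
state=Q head=-2 tape=_[1]_11112   (Q,1)→(P,_,←)
state=P head=-3 tape=[_]__11112
At halt the head is at cell -3.

-3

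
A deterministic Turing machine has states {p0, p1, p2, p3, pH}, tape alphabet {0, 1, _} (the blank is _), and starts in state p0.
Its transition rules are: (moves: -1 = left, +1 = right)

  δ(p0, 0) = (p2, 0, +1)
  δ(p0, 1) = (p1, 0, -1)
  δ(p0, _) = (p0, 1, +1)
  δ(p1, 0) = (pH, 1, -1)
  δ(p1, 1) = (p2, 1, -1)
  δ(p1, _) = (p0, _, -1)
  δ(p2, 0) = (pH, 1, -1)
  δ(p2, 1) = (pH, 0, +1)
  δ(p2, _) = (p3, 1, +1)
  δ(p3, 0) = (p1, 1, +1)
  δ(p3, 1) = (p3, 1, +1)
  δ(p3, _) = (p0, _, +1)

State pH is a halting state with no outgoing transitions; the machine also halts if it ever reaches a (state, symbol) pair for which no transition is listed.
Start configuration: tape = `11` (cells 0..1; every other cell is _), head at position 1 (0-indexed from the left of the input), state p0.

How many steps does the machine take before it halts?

state=p0 head=1 tape=_1[1]_   (p0,1)→(p1,0,-1)
state=p1 head=0 tape=_[1]0_   (p1,1)→(p2,1,-1)
state=p2 head=-1 tape=[_]10_   (p2,_)→(p3,1,+1)
state=p3 head=0 tape=1[1]0_   (p3,1)→(p3,1,+1)
state=p3 head=1 tape=11[0]_   (p3,0)→(p1,1,+1)
state=p1 head=2 tape=111[_]   (p1,_)→(p0,_,-1)
state=p0 head=1 tape=11[1]_   (p0,1)→(p1,0,-1)
state=p1 head=0 tape=1[1]0_   (p1,1)→(p2,1,-1)
state=p2 head=-1 tape=[1]10_   (p2,1)→(pH,0,+1)
state=pH head=0 tape=0[1]0_
M halts after 9 transitions.

9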